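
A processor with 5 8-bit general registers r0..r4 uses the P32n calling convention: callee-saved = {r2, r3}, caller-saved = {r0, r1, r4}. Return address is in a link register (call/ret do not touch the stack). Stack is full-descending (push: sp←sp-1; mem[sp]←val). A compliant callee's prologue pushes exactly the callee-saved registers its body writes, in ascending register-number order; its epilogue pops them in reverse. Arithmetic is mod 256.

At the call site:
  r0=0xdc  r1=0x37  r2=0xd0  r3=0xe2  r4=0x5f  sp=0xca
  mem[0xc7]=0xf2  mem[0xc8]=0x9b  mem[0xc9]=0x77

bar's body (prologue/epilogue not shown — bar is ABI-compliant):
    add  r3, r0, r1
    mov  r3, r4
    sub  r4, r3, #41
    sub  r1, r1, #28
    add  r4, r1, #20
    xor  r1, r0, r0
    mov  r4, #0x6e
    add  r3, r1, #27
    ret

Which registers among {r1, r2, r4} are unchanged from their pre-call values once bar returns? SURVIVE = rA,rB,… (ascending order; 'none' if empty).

prologue: push r3 -> mem[0xc9]=0xe2, sp=0xc9
body[0] add  r3, r0, r1 -> r3=0x13
body[1] mov  r3, r4 -> r3=0x5f
body[2] sub  r4, r3, #41 -> r4=0x36
body[3] sub  r1, r1, #28 -> r1=0x1b
body[4] add  r4, r1, #20 -> r4=0x2f
body[5] xor  r1, r0, r0 -> r1=0x00
body[6] mov  r4, #0x6e -> r4=0x6e
body[7] add  r3, r1, #27 -> r3=0x1b
epilogue: pop r3=0xe2, sp=0xca
r1: caller-saved, written=True
r2: callee-saved, written=False
r4: caller-saved, written=True

SURVIVE = r2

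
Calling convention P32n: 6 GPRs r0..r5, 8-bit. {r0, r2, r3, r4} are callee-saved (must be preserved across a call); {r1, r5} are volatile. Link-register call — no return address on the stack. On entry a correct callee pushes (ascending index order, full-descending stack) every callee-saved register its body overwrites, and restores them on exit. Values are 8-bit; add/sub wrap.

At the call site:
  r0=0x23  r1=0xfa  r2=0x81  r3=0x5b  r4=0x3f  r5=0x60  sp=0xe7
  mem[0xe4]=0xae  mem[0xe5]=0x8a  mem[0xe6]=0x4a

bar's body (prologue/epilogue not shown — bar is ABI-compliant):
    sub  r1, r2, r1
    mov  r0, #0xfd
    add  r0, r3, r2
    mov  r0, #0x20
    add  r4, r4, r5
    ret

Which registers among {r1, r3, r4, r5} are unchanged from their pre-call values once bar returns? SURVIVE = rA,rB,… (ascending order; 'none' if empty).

prologue: push r0 → mem[0xe6]=0x23, sp=0xe6
prologue: push r4 → mem[0xe5]=0x3f, sp=0xe5
body[0] sub  r1, r2, r1 → r1=0x87
body[1] mov  r0, #0xfd → r0=0xfd
body[2] add  r0, r3, r2 → r0=0xdc
body[3] mov  r0, #0x20 → r0=0x20
body[4] add  r4, r4, r5 → r4=0x9f
epilogue: pop r4=0x3f, sp=0xe6
epilogue: pop r0=0x23, sp=0xe7
r1: caller-saved, written=True
r3: callee-saved, written=False
r4: callee-saved, written=True
r5: caller-saved, written=False

SURVIVE = r3,r4,r5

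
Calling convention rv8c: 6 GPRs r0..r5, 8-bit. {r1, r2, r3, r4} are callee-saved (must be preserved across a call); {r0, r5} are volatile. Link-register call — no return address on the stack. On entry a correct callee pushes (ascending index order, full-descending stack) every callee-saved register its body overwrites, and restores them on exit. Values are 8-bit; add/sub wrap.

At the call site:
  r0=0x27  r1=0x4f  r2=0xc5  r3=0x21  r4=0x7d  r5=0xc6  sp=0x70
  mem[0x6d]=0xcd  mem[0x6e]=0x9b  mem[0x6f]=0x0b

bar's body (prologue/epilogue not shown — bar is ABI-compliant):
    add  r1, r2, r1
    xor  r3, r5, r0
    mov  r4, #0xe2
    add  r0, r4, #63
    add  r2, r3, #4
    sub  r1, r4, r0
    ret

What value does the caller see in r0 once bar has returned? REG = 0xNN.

prologue: push r1 → mem[0x6f]=0x4f, sp=0x6f
prologue: push r2 → mem[0x6e]=0xc5, sp=0x6e
prologue: push r3 → mem[0x6d]=0x21, sp=0x6d
prologue: push r4 → mem[0x6c]=0x7d, sp=0x6c
body[0] add  r1, r2, r1 → r1=0x14
body[1] xor  r3, r5, r0 → r3=0xe1
body[2] mov  r4, #0xe2 → r4=0xe2
body[3] add  r0, r4, #63 → r0=0x21
body[4] add  r2, r3, #4 → r2=0xe5
body[5] sub  r1, r4, r0 → r1=0xc1
epilogue: pop r4=0x7d, sp=0x6d
epilogue: pop r3=0x21, sp=0x6e
epilogue: pop r2=0xc5, sp=0x6f
epilogue: pop r1=0x4f, sp=0x70
r0 is caller-saved → body value

REG = 0x21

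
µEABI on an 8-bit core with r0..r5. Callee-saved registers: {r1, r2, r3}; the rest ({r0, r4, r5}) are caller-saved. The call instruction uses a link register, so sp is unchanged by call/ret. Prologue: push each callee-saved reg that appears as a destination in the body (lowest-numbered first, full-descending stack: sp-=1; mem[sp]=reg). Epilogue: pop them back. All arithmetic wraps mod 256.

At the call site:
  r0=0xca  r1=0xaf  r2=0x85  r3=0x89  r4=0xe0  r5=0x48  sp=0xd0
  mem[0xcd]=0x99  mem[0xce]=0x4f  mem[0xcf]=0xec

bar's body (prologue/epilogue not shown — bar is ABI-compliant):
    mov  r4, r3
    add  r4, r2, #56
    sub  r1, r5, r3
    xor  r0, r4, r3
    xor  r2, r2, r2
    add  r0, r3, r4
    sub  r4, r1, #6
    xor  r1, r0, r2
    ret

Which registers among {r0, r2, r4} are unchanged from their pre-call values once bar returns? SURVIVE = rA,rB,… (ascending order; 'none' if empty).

SURVIVE = r2

prologue: push r1 -> mem[0xcf]=0xaf, sp=0xcf
prologue: push r2 -> mem[0xce]=0x85, sp=0xce
body[0] mov  r4, r3 -> r4=0x89
body[1] add  r4, r2, #56 -> r4=0xbd
body[2] sub  r1, r5, r3 -> r1=0xbf
body[3] xor  r0, r4, r3 -> r0=0x34
body[4] xor  r2, r2, r2 -> r2=0x00
body[5] add  r0, r3, r4 -> r0=0x46
body[6] sub  r4, r1, #6 -> r4=0xb9
body[7] xor  r1, r0, r2 -> r1=0x46
epilogue: pop r2=0x85, sp=0xcf
epilogue: pop r1=0xaf, sp=0xd0
r0: caller-saved, written=True
r2: callee-saved, written=True
r4: caller-saved, written=True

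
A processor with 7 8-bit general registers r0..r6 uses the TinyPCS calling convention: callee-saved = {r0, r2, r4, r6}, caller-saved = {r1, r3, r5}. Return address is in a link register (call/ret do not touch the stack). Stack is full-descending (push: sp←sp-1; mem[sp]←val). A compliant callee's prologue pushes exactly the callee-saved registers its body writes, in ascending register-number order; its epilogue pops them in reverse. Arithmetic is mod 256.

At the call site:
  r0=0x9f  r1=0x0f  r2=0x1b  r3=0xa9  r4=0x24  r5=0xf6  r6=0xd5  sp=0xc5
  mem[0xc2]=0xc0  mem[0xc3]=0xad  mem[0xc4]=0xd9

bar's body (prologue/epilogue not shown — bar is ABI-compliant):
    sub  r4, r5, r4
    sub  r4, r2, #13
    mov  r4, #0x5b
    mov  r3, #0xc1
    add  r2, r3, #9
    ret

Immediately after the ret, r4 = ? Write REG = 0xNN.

prologue: push r2 → mem[0xc4]=0x1b, sp=0xc4
prologue: push r4 → mem[0xc3]=0x24, sp=0xc3
body[0] sub  r4, r5, r4 → r4=0xd2
body[1] sub  r4, r2, #13 → r4=0x0e
body[2] mov  r4, #0x5b → r4=0x5b
body[3] mov  r3, #0xc1 → r3=0xc1
body[4] add  r2, r3, #9 → r2=0xca
epilogue: pop r4=0x24, sp=0xc4
epilogue: pop r2=0x1b, sp=0xc5
r4 is callee-saved → restored

REG = 0x24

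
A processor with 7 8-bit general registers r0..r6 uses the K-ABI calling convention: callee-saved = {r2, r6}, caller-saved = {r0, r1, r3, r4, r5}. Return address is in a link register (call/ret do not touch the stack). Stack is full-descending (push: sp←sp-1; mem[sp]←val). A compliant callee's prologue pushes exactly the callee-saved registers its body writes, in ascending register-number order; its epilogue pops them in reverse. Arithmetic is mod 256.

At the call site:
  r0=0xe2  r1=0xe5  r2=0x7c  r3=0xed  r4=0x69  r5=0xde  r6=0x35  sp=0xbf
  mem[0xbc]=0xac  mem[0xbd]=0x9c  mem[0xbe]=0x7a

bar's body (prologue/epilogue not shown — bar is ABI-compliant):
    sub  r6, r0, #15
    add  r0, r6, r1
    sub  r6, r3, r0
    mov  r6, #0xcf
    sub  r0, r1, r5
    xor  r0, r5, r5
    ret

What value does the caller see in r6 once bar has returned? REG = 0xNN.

REG = 0x35

prologue: push r6 → mem[0xbe]=0x35, sp=0xbe
body[0] sub  r6, r0, #15 → r6=0xd3
body[1] add  r0, r6, r1 → r0=0xb8
body[2] sub  r6, r3, r0 → r6=0x35
body[3] mov  r6, #0xcf → r6=0xcf
body[4] sub  r0, r1, r5 → r0=0x07
body[5] xor  r0, r5, r5 → r0=0x00
epilogue: pop r6=0x35, sp=0xbf
r6 is callee-saved → restored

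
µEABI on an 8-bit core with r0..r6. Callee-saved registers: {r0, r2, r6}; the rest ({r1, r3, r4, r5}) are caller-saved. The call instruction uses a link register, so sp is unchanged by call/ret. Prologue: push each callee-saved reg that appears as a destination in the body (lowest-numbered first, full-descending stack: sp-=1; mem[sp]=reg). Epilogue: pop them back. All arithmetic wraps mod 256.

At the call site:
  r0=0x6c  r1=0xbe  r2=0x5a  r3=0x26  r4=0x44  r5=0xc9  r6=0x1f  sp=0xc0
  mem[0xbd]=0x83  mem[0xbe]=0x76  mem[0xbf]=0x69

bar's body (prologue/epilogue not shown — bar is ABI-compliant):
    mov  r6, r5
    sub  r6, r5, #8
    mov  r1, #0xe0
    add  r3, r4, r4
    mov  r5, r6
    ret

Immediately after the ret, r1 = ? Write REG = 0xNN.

prologue: push r6 → mem[0xbf]=0x1f, sp=0xbf
body[0] mov  r6, r5 → r6=0xc9
body[1] sub  r6, r5, #8 → r6=0xc1
body[2] mov  r1, #0xe0 → r1=0xe0
body[3] add  r3, r4, r4 → r3=0x88
body[4] mov  r5, r6 → r5=0xc1
epilogue: pop r6=0x1f, sp=0xc0
r1 is caller-saved → body value

REG = 0xe0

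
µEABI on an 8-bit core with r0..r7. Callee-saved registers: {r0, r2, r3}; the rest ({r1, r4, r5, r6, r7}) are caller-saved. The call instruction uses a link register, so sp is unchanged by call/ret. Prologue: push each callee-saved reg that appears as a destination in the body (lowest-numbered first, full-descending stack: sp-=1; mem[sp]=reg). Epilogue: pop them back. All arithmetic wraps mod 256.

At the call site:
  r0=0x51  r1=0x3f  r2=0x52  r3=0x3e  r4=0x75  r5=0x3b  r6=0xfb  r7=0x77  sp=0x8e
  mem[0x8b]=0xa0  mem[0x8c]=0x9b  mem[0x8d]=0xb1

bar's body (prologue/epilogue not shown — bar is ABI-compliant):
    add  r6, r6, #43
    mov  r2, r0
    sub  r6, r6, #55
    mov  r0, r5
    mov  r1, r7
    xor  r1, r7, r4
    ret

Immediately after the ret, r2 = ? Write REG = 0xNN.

prologue: push r0 -> mem[0x8d]=0x51, sp=0x8d
prologue: push r2 -> mem[0x8c]=0x52, sp=0x8c
body[0] add  r6, r6, #43 -> r6=0x26
body[1] mov  r2, r0 -> r2=0x51
body[2] sub  r6, r6, #55 -> r6=0xef
body[3] mov  r0, r5 -> r0=0x3b
body[4] mov  r1, r7 -> r1=0x77
body[5] xor  r1, r7, r4 -> r1=0x02
epilogue: pop r2=0x52, sp=0x8d
epilogue: pop r0=0x51, sp=0x8e
r2 is callee-saved -> restored

REG = 0x52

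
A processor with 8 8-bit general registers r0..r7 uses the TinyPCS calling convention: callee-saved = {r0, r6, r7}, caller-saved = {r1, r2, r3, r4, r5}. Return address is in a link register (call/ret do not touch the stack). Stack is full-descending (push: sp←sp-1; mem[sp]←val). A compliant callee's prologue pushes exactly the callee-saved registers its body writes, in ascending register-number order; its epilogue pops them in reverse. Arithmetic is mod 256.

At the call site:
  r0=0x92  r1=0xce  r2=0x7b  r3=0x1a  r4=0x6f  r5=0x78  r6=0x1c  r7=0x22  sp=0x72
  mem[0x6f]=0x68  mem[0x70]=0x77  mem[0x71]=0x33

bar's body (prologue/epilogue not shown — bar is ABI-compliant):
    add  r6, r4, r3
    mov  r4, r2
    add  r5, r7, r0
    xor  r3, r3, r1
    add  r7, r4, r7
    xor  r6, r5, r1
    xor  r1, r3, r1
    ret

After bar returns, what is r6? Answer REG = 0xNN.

prologue: push r6 -> mem[0x71]=0x1c, sp=0x71
prologue: push r7 -> mem[0x70]=0x22, sp=0x70
body[0] add  r6, r4, r3 -> r6=0x89
body[1] mov  r4, r2 -> r4=0x7b
body[2] add  r5, r7, r0 -> r5=0xb4
body[3] xor  r3, r3, r1 -> r3=0xd4
body[4] add  r7, r4, r7 -> r7=0x9d
body[5] xor  r6, r5, r1 -> r6=0x7a
body[6] xor  r1, r3, r1 -> r1=0x1a
epilogue: pop r7=0x22, sp=0x71
epilogue: pop r6=0x1c, sp=0x72
r6 is callee-saved -> restored

REG = 0x1c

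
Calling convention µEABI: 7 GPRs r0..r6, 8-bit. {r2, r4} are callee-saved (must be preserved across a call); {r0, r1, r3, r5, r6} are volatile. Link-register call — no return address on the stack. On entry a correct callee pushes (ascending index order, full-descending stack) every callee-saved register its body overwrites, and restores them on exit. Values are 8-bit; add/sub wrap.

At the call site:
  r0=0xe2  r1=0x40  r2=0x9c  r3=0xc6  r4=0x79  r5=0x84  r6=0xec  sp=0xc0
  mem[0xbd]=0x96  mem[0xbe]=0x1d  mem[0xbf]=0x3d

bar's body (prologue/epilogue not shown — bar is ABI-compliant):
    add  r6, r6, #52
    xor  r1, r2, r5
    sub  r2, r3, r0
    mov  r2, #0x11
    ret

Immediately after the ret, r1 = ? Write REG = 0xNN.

prologue: push r2 -> mem[0xbf]=0x9c, sp=0xbf
body[0] add  r6, r6, #52 -> r6=0x20
body[1] xor  r1, r2, r5 -> r1=0x18
body[2] sub  r2, r3, r0 -> r2=0xe4
body[3] mov  r2, #0x11 -> r2=0x11
epilogue: pop r2=0x9c, sp=0xc0
r1 is caller-saved -> body value

REG = 0x18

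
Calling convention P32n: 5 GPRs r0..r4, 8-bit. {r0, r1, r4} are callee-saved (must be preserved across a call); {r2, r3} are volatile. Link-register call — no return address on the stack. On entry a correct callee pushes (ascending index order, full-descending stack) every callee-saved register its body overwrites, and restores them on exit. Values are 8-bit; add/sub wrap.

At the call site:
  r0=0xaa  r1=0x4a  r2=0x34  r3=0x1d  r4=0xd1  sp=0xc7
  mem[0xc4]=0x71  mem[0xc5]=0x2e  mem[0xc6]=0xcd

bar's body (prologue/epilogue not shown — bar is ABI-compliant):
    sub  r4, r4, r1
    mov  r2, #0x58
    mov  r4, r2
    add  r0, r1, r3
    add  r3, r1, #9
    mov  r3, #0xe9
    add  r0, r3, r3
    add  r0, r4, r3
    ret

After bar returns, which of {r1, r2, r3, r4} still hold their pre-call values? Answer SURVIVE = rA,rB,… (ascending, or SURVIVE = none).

SURVIVE = r1,r4

prologue: push r0 → mem[0xc6]=0xaa, sp=0xc6
prologue: push r4 → mem[0xc5]=0xd1, sp=0xc5
body[0] sub  r4, r4, r1 → r4=0x87
body[1] mov  r2, #0x58 → r2=0x58
body[2] mov  r4, r2 → r4=0x58
body[3] add  r0, r1, r3 → r0=0x67
body[4] add  r3, r1, #9 → r3=0x53
body[5] mov  r3, #0xe9 → r3=0xe9
body[6] add  r0, r3, r3 → r0=0xd2
body[7] add  r0, r4, r3 → r0=0x41
epilogue: pop r4=0xd1, sp=0xc6
epilogue: pop r0=0xaa, sp=0xc7
r1: callee-saved, written=False
r2: caller-saved, written=True
r3: caller-saved, written=True
r4: callee-saved, written=True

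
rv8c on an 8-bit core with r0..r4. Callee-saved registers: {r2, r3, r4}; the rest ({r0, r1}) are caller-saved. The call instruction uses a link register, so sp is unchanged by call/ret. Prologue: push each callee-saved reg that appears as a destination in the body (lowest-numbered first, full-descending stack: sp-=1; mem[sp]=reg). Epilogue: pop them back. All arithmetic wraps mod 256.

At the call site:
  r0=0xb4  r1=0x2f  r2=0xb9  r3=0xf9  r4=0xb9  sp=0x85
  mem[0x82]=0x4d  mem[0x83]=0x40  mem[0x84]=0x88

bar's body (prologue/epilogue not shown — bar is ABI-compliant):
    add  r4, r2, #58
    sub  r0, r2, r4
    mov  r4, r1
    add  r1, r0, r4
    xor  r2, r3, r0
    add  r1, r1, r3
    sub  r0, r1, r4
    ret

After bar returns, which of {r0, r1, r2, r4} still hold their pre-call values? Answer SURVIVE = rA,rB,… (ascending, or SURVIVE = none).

prologue: push r2 -> mem[0x84]=0xb9, sp=0x84
prologue: push r4 -> mem[0x83]=0xb9, sp=0x83
body[0] add  r4, r2, #58 -> r4=0xf3
body[1] sub  r0, r2, r4 -> r0=0xc6
body[2] mov  r4, r1 -> r4=0x2f
body[3] add  r1, r0, r4 -> r1=0xf5
body[4] xor  r2, r3, r0 -> r2=0x3f
body[5] add  r1, r1, r3 -> r1=0xee
body[6] sub  r0, r1, r4 -> r0=0xbf
epilogue: pop r4=0xb9, sp=0x84
epilogue: pop r2=0xb9, sp=0x85
r0: caller-saved, written=True
r1: caller-saved, written=True
r2: callee-saved, written=True
r4: callee-saved, written=True

SURVIVE = r2,r4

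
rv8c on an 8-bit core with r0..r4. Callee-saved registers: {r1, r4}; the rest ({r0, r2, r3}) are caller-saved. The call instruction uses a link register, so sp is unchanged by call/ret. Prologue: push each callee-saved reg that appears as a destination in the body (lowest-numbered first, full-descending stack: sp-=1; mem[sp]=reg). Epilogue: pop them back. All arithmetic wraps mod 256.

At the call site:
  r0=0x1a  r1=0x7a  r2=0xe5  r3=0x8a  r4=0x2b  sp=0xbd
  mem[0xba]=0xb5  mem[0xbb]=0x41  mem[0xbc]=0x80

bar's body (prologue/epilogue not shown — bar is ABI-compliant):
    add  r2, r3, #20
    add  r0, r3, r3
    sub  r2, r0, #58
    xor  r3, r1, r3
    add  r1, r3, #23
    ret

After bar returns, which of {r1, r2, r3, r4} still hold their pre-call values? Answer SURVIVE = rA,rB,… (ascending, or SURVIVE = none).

prologue: push r1 → mem[0xbc]=0x7a, sp=0xbc
body[0] add  r2, r3, #20 → r2=0x9e
body[1] add  r0, r3, r3 → r0=0x14
body[2] sub  r2, r0, #58 → r2=0xda
body[3] xor  r3, r1, r3 → r3=0xf0
body[4] add  r1, r3, #23 → r1=0x07
epilogue: pop r1=0x7a, sp=0xbd
r1: callee-saved, written=True
r2: caller-saved, written=True
r3: caller-saved, written=True
r4: callee-saved, written=False

SURVIVE = r1,r4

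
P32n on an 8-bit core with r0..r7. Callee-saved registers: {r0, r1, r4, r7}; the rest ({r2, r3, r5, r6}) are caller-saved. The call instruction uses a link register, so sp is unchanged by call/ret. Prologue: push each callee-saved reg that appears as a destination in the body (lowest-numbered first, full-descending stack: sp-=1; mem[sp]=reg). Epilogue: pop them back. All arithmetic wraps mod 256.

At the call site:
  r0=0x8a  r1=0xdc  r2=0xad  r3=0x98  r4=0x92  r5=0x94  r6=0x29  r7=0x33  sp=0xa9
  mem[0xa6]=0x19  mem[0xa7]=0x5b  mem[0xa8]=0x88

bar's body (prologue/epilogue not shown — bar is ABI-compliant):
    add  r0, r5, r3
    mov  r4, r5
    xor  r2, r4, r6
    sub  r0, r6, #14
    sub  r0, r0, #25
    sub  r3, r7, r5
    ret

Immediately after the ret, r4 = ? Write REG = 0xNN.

prologue: push r0 → mem[0xa8]=0x8a, sp=0xa8
prologue: push r4 → mem[0xa7]=0x92, sp=0xa7
body[0] add  r0, r5, r3 → r0=0x2c
body[1] mov  r4, r5 → r4=0x94
body[2] xor  r2, r4, r6 → r2=0xbd
body[3] sub  r0, r6, #14 → r0=0x1b
body[4] sub  r0, r0, #25 → r0=0x02
body[5] sub  r3, r7, r5 → r3=0x9f
epilogue: pop r4=0x92, sp=0xa8
epilogue: pop r0=0x8a, sp=0xa9
r4 is callee-saved → restored

REG = 0x92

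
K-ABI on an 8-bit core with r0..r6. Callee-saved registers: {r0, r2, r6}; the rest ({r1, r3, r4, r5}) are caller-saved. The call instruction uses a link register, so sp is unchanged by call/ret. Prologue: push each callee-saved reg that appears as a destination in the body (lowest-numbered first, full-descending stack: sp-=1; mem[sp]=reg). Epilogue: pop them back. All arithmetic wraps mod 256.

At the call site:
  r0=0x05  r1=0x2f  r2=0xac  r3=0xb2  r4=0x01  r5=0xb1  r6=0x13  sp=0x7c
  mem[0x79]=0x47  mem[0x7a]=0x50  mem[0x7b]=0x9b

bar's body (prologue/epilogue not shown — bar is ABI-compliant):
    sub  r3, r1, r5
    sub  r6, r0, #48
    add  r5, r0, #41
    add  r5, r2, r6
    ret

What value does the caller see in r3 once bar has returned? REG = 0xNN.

REG = 0x7e

prologue: push r6 → mem[0x7b]=0x13, sp=0x7b
body[0] sub  r3, r1, r5 → r3=0x7e
body[1] sub  r6, r0, #48 → r6=0xd5
body[2] add  r5, r0, #41 → r5=0x2e
body[3] add  r5, r2, r6 → r5=0x81
epilogue: pop r6=0x13, sp=0x7c
r3 is caller-saved → body value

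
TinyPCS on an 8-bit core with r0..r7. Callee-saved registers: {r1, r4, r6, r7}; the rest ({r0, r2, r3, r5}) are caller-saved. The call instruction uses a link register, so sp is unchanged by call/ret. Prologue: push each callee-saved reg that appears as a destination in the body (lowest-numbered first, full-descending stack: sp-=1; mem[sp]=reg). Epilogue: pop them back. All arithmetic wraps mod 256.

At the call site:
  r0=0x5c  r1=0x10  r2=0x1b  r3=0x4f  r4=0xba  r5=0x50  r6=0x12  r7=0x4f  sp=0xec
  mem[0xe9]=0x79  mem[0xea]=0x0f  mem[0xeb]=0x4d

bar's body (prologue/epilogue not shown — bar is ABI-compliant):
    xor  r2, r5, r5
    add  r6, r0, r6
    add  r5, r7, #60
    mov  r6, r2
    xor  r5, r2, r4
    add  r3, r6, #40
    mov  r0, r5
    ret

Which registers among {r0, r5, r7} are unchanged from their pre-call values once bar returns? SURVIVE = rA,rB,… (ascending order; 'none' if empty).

SURVIVE = r7

prologue: push r6 -> mem[0xeb]=0x12, sp=0xeb
body[0] xor  r2, r5, r5 -> r2=0x00
body[1] add  r6, r0, r6 -> r6=0x6e
body[2] add  r5, r7, #60 -> r5=0x8b
body[3] mov  r6, r2 -> r6=0x00
body[4] xor  r5, r2, r4 -> r5=0xba
body[5] add  r3, r6, #40 -> r3=0x28
body[6] mov  r0, r5 -> r0=0xba
epilogue: pop r6=0x12, sp=0xec
r0: caller-saved, written=True
r5: caller-saved, written=True
r7: callee-saved, written=False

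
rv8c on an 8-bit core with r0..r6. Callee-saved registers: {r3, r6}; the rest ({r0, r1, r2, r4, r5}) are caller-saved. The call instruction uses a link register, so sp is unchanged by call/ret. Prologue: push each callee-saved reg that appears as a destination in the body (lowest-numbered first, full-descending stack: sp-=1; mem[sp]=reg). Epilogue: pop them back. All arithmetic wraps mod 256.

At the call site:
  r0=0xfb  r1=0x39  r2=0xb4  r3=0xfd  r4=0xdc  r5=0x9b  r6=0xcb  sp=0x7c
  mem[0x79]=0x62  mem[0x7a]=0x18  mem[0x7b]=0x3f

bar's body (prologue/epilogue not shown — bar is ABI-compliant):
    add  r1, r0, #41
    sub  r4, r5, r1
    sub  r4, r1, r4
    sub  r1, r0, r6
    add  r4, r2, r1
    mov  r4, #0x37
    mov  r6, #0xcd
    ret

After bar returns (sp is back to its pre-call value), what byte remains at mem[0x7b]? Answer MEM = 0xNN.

MEM = 0xcb

prologue: push r6 → mem[0x7b]=0xcb, sp=0x7b
body[0] add  r1, r0, #41 → r1=0x24
body[1] sub  r4, r5, r1 → r4=0x77
body[2] sub  r4, r1, r4 → r4=0xad
body[3] sub  r1, r0, r6 → r1=0x30
body[4] add  r4, r2, r1 → r4=0xe4
body[5] mov  r4, #0x37 → r4=0x37
body[6] mov  r6, #0xcd → r6=0xcd
epilogue: pop r6=0xcb, sp=0x7c
prologue pushed ['r6'] at ['0x7b']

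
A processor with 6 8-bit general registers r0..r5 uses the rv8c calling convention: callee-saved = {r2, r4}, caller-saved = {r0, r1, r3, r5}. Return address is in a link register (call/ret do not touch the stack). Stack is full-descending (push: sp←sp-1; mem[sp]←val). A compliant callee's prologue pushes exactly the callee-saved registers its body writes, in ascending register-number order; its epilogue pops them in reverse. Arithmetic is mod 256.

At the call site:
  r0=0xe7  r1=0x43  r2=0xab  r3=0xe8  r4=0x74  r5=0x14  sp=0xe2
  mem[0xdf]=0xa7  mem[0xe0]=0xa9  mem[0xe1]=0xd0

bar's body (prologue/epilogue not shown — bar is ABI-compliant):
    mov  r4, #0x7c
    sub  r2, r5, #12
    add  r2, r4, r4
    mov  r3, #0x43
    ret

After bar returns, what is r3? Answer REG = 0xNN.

REG = 0x43

prologue: push r2 -> mem[0xe1]=0xab, sp=0xe1
prologue: push r4 -> mem[0xe0]=0x74, sp=0xe0
body[0] mov  r4, #0x7c -> r4=0x7c
body[1] sub  r2, r5, #12 -> r2=0x08
body[2] add  r2, r4, r4 -> r2=0xf8
body[3] mov  r3, #0x43 -> r3=0x43
epilogue: pop r4=0x74, sp=0xe1
epilogue: pop r2=0xab, sp=0xe2
r3 is caller-saved -> body value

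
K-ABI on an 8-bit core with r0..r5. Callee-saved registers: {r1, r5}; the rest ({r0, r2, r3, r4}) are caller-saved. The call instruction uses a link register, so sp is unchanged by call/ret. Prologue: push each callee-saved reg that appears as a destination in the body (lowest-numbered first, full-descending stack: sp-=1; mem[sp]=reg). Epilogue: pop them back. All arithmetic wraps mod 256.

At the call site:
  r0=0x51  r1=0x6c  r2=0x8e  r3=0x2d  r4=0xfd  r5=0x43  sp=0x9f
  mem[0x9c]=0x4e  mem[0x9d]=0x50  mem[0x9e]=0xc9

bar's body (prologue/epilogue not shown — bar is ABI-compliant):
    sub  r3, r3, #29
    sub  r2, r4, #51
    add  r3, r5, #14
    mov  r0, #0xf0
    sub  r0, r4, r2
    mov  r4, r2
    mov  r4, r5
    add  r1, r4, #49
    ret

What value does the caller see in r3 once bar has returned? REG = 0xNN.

REG = 0x51

prologue: push r1 -> mem[0x9e]=0x6c, sp=0x9e
body[0] sub  r3, r3, #29 -> r3=0x10
body[1] sub  r2, r4, #51 -> r2=0xca
body[2] add  r3, r5, #14 -> r3=0x51
body[3] mov  r0, #0xf0 -> r0=0xf0
body[4] sub  r0, r4, r2 -> r0=0x33
body[5] mov  r4, r2 -> r4=0xca
body[6] mov  r4, r5 -> r4=0x43
body[7] add  r1, r4, #49 -> r1=0x74
epilogue: pop r1=0x6c, sp=0x9f
r3 is caller-saved -> body value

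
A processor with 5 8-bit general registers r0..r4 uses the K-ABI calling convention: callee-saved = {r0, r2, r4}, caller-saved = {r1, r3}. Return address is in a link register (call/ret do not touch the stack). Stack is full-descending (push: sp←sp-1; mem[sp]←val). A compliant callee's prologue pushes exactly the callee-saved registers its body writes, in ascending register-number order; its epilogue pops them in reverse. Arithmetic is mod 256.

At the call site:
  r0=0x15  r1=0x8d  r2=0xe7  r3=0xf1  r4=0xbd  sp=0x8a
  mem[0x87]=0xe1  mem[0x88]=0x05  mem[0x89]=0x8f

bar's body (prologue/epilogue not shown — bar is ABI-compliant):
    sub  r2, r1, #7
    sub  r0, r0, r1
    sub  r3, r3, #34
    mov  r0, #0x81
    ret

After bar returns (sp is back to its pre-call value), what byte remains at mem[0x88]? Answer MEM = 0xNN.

MEM = 0xe7

prologue: push r0 → mem[0x89]=0x15, sp=0x89
prologue: push r2 → mem[0x88]=0xe7, sp=0x88
body[0] sub  r2, r1, #7 → r2=0x86
body[1] sub  r0, r0, r1 → r0=0x88
body[2] sub  r3, r3, #34 → r3=0xcf
body[3] mov  r0, #0x81 → r0=0x81
epilogue: pop r2=0xe7, sp=0x89
epilogue: pop r0=0x15, sp=0x8a
prologue pushed ['r0', 'r2'] at ['0x89', '0x88']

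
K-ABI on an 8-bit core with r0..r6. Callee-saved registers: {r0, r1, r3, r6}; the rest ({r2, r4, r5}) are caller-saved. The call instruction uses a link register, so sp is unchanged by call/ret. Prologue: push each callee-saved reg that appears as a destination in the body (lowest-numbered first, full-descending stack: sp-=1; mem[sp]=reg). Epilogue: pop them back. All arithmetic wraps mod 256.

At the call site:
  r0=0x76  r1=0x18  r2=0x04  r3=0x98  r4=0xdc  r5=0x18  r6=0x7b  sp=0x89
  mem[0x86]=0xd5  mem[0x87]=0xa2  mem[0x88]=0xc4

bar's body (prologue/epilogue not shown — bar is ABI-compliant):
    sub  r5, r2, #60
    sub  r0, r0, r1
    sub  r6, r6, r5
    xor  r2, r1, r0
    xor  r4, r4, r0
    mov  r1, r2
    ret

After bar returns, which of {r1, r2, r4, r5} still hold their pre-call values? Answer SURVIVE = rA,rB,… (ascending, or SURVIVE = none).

SURVIVE = r1

prologue: push r0 → mem[0x88]=0x76, sp=0x88
prologue: push r1 → mem[0x87]=0x18, sp=0x87
prologue: push r6 → mem[0x86]=0x7b, sp=0x86
body[0] sub  r5, r2, #60 → r5=0xc8
body[1] sub  r0, r0, r1 → r0=0x5e
body[2] sub  r6, r6, r5 → r6=0xb3
body[3] xor  r2, r1, r0 → r2=0x46
body[4] xor  r4, r4, r0 → r4=0x82
body[5] mov  r1, r2 → r1=0x46
epilogue: pop r6=0x7b, sp=0x87
epilogue: pop r1=0x18, sp=0x88
epilogue: pop r0=0x76, sp=0x89
r1: callee-saved, written=True
r2: caller-saved, written=True
r4: caller-saved, written=True
r5: caller-saved, written=True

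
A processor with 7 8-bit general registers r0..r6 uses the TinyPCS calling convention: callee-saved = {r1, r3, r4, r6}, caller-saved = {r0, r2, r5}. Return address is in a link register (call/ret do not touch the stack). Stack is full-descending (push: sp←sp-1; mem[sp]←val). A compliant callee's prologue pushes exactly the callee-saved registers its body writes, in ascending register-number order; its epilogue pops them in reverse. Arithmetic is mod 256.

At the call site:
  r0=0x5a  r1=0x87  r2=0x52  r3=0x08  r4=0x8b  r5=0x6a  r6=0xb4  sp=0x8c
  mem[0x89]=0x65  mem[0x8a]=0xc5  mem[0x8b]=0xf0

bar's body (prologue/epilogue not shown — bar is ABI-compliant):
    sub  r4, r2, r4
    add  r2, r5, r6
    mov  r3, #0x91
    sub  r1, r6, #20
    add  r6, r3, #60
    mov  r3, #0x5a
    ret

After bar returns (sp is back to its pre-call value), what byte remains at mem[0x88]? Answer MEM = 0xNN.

MEM = 0xb4

prologue: push r1 -> mem[0x8b]=0x87, sp=0x8b
prologue: push r3 -> mem[0x8a]=0x08, sp=0x8a
prologue: push r4 -> mem[0x89]=0x8b, sp=0x89
prologue: push r6 -> mem[0x88]=0xb4, sp=0x88
body[0] sub  r4, r2, r4 -> r4=0xc7
body[1] add  r2, r5, r6 -> r2=0x1e
body[2] mov  r3, #0x91 -> r3=0x91
body[3] sub  r1, r6, #20 -> r1=0xa0
body[4] add  r6, r3, #60 -> r6=0xcd
body[5] mov  r3, #0x5a -> r3=0x5a
epilogue: pop r6=0xb4, sp=0x89
epilogue: pop r4=0x8b, sp=0x8a
epilogue: pop r3=0x08, sp=0x8b
epilogue: pop r1=0x87, sp=0x8c
prologue pushed ['r1', 'r3', 'r4', 'r6'] at ['0x8b', '0x8a', '0x89', '0x88']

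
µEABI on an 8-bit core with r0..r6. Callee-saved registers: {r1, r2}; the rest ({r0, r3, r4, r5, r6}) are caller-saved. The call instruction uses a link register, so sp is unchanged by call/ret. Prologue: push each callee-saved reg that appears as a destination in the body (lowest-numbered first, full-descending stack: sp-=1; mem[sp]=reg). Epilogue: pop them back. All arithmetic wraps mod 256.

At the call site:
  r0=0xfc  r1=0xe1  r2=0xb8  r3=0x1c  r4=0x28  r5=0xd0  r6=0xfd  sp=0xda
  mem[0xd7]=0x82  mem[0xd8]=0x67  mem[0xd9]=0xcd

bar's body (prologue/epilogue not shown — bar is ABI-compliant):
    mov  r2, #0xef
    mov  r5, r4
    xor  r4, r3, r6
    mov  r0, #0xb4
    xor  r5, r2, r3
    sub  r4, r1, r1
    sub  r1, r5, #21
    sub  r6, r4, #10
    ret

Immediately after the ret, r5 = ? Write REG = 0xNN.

prologue: push r1 -> mem[0xd9]=0xe1, sp=0xd9
prologue: push r2 -> mem[0xd8]=0xb8, sp=0xd8
body[0] mov  r2, #0xef -> r2=0xef
body[1] mov  r5, r4 -> r5=0x28
body[2] xor  r4, r3, r6 -> r4=0xe1
body[3] mov  r0, #0xb4 -> r0=0xb4
body[4] xor  r5, r2, r3 -> r5=0xf3
body[5] sub  r4, r1, r1 -> r4=0x00
body[6] sub  r1, r5, #21 -> r1=0xde
body[7] sub  r6, r4, #10 -> r6=0xf6
epilogue: pop r2=0xb8, sp=0xd9
epilogue: pop r1=0xe1, sp=0xda
r5 is caller-saved -> body value

REG = 0xf3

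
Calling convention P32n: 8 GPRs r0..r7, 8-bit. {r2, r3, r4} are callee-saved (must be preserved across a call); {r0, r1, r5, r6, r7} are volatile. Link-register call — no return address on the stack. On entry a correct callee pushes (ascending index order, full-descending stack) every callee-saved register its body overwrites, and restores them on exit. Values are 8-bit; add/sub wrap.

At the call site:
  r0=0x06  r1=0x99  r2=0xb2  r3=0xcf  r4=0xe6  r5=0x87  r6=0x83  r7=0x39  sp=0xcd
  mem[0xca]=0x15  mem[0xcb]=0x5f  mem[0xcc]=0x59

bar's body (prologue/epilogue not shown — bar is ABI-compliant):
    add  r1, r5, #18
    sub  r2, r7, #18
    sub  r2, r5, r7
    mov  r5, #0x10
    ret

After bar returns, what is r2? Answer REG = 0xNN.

REG = 0xb2

prologue: push r2 -> mem[0xcc]=0xb2, sp=0xcc
body[0] add  r1, r5, #18 -> r1=0x99
body[1] sub  r2, r7, #18 -> r2=0x27
body[2] sub  r2, r5, r7 -> r2=0x4e
body[3] mov  r5, #0x10 -> r5=0x10
epilogue: pop r2=0xb2, sp=0xcd
r2 is callee-saved -> restored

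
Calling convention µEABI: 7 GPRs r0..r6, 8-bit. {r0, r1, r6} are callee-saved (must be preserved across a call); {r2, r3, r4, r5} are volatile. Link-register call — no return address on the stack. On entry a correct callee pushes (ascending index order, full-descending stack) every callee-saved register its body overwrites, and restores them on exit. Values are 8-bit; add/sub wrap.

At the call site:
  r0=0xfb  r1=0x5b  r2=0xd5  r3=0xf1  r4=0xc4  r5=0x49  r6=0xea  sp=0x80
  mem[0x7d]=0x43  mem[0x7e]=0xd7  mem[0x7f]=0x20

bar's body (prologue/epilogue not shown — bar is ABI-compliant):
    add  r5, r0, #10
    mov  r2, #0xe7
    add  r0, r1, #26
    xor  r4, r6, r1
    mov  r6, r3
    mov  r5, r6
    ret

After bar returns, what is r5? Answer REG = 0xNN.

prologue: push r0 -> mem[0x7f]=0xfb, sp=0x7f
prologue: push r6 -> mem[0x7e]=0xea, sp=0x7e
body[0] add  r5, r0, #10 -> r5=0x05
body[1] mov  r2, #0xe7 -> r2=0xe7
body[2] add  r0, r1, #26 -> r0=0x75
body[3] xor  r4, r6, r1 -> r4=0xb1
body[4] mov  r6, r3 -> r6=0xf1
body[5] mov  r5, r6 -> r5=0xf1
epilogue: pop r6=0xea, sp=0x7f
epilogue: pop r0=0xfb, sp=0x80
r5 is caller-saved -> body value

REG = 0xf1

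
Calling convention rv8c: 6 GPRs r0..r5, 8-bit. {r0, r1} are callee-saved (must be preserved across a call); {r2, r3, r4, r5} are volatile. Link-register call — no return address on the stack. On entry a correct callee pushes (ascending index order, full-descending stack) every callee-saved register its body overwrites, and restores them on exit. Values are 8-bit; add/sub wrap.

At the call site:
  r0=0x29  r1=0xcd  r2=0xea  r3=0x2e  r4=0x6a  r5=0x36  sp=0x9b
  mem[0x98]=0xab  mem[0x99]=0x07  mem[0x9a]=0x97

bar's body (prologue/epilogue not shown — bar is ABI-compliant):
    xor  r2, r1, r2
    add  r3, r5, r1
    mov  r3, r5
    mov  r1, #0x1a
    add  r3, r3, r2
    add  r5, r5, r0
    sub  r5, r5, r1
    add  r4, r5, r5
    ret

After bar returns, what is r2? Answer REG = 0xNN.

prologue: push r1 -> mem[0x9a]=0xcd, sp=0x9a
body[0] xor  r2, r1, r2 -> r2=0x27
body[1] add  r3, r5, r1 -> r3=0x03
body[2] mov  r3, r5 -> r3=0x36
body[3] mov  r1, #0x1a -> r1=0x1a
body[4] add  r3, r3, r2 -> r3=0x5d
body[5] add  r5, r5, r0 -> r5=0x5f
body[6] sub  r5, r5, r1 -> r5=0x45
body[7] add  r4, r5, r5 -> r4=0x8a
epilogue: pop r1=0xcd, sp=0x9b
r2 is caller-saved -> body value

REG = 0x27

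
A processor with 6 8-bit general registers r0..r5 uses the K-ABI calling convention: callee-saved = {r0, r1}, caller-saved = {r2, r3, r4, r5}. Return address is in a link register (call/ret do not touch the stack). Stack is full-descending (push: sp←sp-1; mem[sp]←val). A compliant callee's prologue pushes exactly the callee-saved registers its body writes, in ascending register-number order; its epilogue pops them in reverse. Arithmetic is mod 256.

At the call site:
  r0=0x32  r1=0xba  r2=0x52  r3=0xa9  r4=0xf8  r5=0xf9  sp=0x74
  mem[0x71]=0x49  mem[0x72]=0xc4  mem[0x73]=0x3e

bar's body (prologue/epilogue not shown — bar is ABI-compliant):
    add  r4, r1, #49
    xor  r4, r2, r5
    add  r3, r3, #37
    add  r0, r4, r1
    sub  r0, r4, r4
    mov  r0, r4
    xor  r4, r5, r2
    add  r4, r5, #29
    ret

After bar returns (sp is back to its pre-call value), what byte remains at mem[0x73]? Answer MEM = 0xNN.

prologue: push r0 → mem[0x73]=0x32, sp=0x73
body[0] add  r4, r1, #49 → r4=0xeb
body[1] xor  r4, r2, r5 → r4=0xab
body[2] add  r3, r3, #37 → r3=0xce
body[3] add  r0, r4, r1 → r0=0x65
body[4] sub  r0, r4, r4 → r0=0x00
body[5] mov  r0, r4 → r0=0xab
body[6] xor  r4, r5, r2 → r4=0xab
body[7] add  r4, r5, #29 → r4=0x16
epilogue: pop r0=0x32, sp=0x74
prologue pushed ['r0'] at ['0x73']

MEM = 0x32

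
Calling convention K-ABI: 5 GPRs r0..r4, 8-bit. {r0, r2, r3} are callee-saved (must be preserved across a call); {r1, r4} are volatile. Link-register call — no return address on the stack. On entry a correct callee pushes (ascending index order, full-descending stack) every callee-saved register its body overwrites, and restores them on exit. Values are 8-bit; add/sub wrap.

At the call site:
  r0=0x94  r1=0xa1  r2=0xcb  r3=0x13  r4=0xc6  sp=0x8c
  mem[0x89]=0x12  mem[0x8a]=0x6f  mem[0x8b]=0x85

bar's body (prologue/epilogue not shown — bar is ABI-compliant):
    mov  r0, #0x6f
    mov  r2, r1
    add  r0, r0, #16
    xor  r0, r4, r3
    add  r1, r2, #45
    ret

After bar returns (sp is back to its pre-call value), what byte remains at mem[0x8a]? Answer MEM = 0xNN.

MEM = 0xcb

prologue: push r0 → mem[0x8b]=0x94, sp=0x8b
prologue: push r2 → mem[0x8a]=0xcb, sp=0x8a
body[0] mov  r0, #0x6f → r0=0x6f
body[1] mov  r2, r1 → r2=0xa1
body[2] add  r0, r0, #16 → r0=0x7f
body[3] xor  r0, r4, r3 → r0=0xd5
body[4] add  r1, r2, #45 → r1=0xce
epilogue: pop r2=0xcb, sp=0x8b
epilogue: pop r0=0x94, sp=0x8c
prologue pushed ['r0', 'r2'] at ['0x8b', '0x8a']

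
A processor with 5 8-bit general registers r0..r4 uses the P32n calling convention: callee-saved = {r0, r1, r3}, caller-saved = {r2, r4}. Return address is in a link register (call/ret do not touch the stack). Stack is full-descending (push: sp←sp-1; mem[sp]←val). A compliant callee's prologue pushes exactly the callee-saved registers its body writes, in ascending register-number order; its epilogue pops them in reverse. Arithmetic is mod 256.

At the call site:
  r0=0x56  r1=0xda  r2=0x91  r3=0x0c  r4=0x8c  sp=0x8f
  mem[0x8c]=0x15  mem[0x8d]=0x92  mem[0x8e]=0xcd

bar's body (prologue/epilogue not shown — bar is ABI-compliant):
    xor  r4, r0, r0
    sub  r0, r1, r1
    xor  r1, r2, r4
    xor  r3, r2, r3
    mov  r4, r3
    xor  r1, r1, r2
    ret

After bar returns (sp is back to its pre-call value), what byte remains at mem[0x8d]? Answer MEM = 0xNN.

MEM = 0xda

prologue: push r0 -> mem[0x8e]=0x56, sp=0x8e
prologue: push r1 -> mem[0x8d]=0xda, sp=0x8d
prologue: push r3 -> mem[0x8c]=0x0c, sp=0x8c
body[0] xor  r4, r0, r0 -> r4=0x00
body[1] sub  r0, r1, r1 -> r0=0x00
body[2] xor  r1, r2, r4 -> r1=0x91
body[3] xor  r3, r2, r3 -> r3=0x9d
body[4] mov  r4, r3 -> r4=0x9d
body[5] xor  r1, r1, r2 -> r1=0x00
epilogue: pop r3=0x0c, sp=0x8d
epilogue: pop r1=0xda, sp=0x8e
epilogue: pop r0=0x56, sp=0x8f
prologue pushed ['r0', 'r1', 'r3'] at ['0x8e', '0x8d', '0x8c']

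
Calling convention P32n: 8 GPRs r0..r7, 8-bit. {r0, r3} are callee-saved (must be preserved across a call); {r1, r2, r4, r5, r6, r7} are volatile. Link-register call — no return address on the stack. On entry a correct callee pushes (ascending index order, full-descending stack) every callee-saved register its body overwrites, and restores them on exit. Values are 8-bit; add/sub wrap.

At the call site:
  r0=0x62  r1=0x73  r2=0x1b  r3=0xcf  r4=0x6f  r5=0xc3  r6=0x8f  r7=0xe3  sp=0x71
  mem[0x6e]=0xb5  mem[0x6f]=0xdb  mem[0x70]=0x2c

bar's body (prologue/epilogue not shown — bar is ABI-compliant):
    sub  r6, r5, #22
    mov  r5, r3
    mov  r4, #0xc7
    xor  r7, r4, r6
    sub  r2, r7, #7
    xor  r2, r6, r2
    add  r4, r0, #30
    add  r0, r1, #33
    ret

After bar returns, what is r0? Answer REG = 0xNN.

prologue: push r0 -> mem[0x70]=0x62, sp=0x70
body[0] sub  r6, r5, #22 -> r6=0xad
body[1] mov  r5, r3 -> r5=0xcf
body[2] mov  r4, #0xc7 -> r4=0xc7
body[3] xor  r7, r4, r6 -> r7=0x6a
body[4] sub  r2, r7, #7 -> r2=0x63
body[5] xor  r2, r6, r2 -> r2=0xce
body[6] add  r4, r0, #30 -> r4=0x80
body[7] add  r0, r1, #33 -> r0=0x94
epilogue: pop r0=0x62, sp=0x71
r0 is callee-saved -> restored

REG = 0x62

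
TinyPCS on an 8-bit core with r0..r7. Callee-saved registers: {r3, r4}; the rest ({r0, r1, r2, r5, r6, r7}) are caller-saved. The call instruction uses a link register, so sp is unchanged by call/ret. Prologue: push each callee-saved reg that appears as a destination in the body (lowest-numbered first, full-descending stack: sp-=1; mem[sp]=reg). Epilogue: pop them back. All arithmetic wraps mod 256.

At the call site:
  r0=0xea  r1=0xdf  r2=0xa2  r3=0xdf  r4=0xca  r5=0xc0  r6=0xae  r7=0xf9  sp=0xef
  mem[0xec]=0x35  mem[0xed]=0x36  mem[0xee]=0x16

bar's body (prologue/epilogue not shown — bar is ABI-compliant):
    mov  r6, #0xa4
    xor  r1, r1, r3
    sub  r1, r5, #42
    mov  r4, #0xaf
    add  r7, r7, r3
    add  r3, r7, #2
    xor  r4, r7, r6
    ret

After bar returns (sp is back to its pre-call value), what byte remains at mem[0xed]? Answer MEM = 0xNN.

MEM = 0xca

prologue: push r3 -> mem[0xee]=0xdf, sp=0xee
prologue: push r4 -> mem[0xed]=0xca, sp=0xed
body[0] mov  r6, #0xa4 -> r6=0xa4
body[1] xor  r1, r1, r3 -> r1=0x00
body[2] sub  r1, r5, #42 -> r1=0x96
body[3] mov  r4, #0xaf -> r4=0xaf
body[4] add  r7, r7, r3 -> r7=0xd8
body[5] add  r3, r7, #2 -> r3=0xda
body[6] xor  r4, r7, r6 -> r4=0x7c
epilogue: pop r4=0xca, sp=0xee
epilogue: pop r3=0xdf, sp=0xef
prologue pushed ['r3', 'r4'] at ['0xee', '0xed']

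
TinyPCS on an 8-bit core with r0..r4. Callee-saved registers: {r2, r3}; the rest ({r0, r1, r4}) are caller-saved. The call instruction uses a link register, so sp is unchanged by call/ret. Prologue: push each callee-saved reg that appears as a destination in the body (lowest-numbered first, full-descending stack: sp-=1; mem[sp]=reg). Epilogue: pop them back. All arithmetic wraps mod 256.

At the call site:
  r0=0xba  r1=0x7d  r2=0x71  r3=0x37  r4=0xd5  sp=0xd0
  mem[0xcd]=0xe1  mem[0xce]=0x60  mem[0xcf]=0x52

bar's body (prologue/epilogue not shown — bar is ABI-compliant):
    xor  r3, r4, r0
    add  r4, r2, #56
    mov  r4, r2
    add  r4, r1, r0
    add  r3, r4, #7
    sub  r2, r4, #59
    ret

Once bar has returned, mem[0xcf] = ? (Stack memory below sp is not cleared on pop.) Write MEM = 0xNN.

MEM = 0x71

prologue: push r2 -> mem[0xcf]=0x71, sp=0xcf
prologue: push r3 -> mem[0xce]=0x37, sp=0xce
body[0] xor  r3, r4, r0 -> r3=0x6f
body[1] add  r4, r2, #56 -> r4=0xa9
body[2] mov  r4, r2 -> r4=0x71
body[3] add  r4, r1, r0 -> r4=0x37
body[4] add  r3, r4, #7 -> r3=0x3e
body[5] sub  r2, r4, #59 -> r2=0xfc
epilogue: pop r3=0x37, sp=0xcf
epilogue: pop r2=0x71, sp=0xd0
prologue pushed ['r2', 'r3'] at ['0xcf', '0xce']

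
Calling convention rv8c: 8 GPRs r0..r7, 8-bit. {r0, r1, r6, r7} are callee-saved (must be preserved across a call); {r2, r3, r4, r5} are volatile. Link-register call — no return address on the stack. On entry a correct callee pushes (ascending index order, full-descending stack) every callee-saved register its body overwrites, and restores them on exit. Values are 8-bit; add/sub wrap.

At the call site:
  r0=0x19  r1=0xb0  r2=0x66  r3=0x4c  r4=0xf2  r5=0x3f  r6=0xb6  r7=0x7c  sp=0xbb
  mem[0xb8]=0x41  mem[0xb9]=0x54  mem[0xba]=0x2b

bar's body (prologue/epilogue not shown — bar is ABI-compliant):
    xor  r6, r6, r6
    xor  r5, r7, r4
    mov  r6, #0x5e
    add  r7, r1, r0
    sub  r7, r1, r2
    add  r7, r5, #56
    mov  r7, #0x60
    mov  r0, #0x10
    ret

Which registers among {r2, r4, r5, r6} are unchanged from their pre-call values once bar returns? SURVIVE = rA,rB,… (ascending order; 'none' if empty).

prologue: push r0 → mem[0xba]=0x19, sp=0xba
prologue: push r6 → mem[0xb9]=0xb6, sp=0xb9
prologue: push r7 → mem[0xb8]=0x7c, sp=0xb8
body[0] xor  r6, r6, r6 → r6=0x00
body[1] xor  r5, r7, r4 → r5=0x8e
body[2] mov  r6, #0x5e → r6=0x5e
body[3] add  r7, r1, r0 → r7=0xc9
body[4] sub  r7, r1, r2 → r7=0x4a
body[5] add  r7, r5, #56 → r7=0xc6
body[6] mov  r7, #0x60 → r7=0x60
body[7] mov  r0, #0x10 → r0=0x10
epilogue: pop r7=0x7c, sp=0xb9
epilogue: pop r6=0xb6, sp=0xba
epilogue: pop r0=0x19, sp=0xbb
r2: caller-saved, written=False
r4: caller-saved, written=False
r5: caller-saved, written=True
r6: callee-saved, written=True

SURVIVE = r2,r4,r6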